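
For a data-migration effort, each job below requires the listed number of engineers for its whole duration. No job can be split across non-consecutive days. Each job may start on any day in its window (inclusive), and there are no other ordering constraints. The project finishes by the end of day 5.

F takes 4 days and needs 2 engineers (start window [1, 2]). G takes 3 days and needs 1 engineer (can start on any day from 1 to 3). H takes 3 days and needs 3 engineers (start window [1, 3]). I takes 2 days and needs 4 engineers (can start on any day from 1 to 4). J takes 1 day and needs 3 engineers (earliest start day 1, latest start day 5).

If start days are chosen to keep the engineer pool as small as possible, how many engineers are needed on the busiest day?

7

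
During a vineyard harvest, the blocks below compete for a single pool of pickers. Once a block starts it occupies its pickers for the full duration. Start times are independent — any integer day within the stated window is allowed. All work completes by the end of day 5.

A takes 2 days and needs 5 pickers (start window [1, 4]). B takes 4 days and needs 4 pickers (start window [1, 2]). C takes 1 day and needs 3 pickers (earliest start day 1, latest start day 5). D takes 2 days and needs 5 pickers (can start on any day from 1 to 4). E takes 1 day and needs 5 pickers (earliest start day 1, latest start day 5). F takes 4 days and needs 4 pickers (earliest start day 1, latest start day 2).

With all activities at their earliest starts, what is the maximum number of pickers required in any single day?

Early-start schedule: A@1, B@1, C@1, D@1, E@1, F@1.
Load per day: day 1: 26, day 2: 18, day 3: 8, day 4: 8, day 5: 0.
Peak is 26.

26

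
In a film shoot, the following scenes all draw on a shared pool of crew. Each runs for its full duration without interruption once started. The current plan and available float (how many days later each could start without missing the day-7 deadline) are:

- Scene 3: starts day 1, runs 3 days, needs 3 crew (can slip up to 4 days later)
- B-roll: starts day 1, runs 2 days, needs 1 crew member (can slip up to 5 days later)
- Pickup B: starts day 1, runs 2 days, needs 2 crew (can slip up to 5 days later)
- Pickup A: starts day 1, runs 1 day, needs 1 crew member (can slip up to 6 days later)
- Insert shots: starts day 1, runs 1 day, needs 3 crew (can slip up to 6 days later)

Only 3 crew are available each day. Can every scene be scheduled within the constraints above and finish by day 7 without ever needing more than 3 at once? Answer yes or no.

Schedule Scene 3@1, B-roll@4, Pickup B@4, Pickup A@6, Insert shots@7: d1:3  d2:3  d3:3  d4:3  d5:3  d6:1  d7:3 — peak 3 ≤ 3.

yes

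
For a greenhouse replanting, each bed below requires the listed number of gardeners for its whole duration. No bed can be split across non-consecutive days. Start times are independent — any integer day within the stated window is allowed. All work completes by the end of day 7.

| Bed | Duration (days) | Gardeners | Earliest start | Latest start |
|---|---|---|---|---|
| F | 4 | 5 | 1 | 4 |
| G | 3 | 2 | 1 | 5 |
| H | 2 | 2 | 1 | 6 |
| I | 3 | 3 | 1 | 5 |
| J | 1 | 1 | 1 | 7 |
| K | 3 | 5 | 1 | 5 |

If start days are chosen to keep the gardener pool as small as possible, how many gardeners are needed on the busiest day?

9

Early-start (F@1, G@1, H@1, I@1, J@1, K@1) gives peak 18: d1:18  d2:17  d3:15  d4:5  d5:0  d6:0  d7:0.
Shift I→4, J→3, K→5.
Schedule F@1, G@1, H@1, I@4, J@3, K@5: d1:9  d2:9  d3:8  d4:8  d5:8  d6:8  d7:5 — peak 9.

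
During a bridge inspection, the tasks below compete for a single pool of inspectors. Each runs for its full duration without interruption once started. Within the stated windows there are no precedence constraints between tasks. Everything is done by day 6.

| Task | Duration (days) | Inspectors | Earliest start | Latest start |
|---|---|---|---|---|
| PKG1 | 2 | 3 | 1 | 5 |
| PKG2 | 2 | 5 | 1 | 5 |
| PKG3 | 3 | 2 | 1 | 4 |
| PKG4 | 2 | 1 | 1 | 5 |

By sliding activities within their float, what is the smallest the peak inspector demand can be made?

Early-start (PKG1@1, PKG2@1, PKG3@1, PKG4@1) gives peak 11: d1:11  d2:11  d3:2  d4:0  d5:0  d6:0.
Shift PKG2→5, PKG4→3.
Schedule PKG1@1, PKG2@5, PKG3@1, PKG4@3: d1:5  d2:5  d3:3  d4:1  d5:5  d6:5 — peak 5.

5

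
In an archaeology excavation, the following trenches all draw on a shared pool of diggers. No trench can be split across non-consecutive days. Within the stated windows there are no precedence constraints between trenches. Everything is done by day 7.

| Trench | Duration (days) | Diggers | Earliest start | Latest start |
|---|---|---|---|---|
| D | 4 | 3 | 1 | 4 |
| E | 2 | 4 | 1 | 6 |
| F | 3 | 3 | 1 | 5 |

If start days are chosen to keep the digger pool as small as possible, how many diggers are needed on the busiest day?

Early-start (D@1, E@1, F@1) gives peak 10: d1:10  d2:10  d3:6  d4:3  d5:0  d6:0  d7:0.
Shift E→5.
Schedule D@1, E@5, F@1: d1:6  d2:6  d3:6  d4:3  d5:4  d6:4  d7:0 — peak 6.

6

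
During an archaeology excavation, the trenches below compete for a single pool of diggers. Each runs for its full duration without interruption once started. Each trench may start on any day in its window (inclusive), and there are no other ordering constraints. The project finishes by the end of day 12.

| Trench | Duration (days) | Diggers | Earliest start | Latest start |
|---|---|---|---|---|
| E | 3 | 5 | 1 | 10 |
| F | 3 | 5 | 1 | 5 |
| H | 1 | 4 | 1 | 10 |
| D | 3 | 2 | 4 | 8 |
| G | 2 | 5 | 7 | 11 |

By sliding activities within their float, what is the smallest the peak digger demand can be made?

Early-start (E@1, F@1, H@1, D@4, G@7) gives peak 14: d1:14  d2:10  d3:10  d4:2  d5:2  d6:2  d7:5  d8:5  d9:0  d10:0  d11:0  d12:0.
Shift F→4, H→7, D→8, G→11.
Schedule E@1, F@4, H@7, D@8, G@11: d1:5  d2:5  d3:5  d4:5  d5:5  d6:5  d7:4  d8:2  d9:2  d10:2  d11:5  d12:5 — peak 5.
Total digger-days = 50 over 12 days ⇒ peak ≥ ⌈50/12⌉ = 5, so 5 is optimal.

5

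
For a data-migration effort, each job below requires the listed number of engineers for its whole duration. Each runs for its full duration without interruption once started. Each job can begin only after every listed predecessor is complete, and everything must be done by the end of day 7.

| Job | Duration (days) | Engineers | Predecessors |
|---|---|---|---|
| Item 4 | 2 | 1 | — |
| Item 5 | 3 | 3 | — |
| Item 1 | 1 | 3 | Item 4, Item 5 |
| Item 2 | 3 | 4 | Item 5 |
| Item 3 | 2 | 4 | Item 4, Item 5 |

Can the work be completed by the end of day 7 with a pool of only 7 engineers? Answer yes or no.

The minimum achievable peak is 8; 7 < 8, so no feasible schedule stays within the cap.

no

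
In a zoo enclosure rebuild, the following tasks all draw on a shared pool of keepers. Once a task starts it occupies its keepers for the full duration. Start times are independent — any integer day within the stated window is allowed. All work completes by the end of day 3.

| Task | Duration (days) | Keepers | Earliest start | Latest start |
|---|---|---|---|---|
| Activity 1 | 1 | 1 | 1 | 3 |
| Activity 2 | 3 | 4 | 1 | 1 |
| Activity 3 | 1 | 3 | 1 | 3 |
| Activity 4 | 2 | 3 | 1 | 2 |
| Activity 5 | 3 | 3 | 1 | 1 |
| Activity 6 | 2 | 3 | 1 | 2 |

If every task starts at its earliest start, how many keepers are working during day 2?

At early start, day 2 has: Activity 2, Activity 4, Activity 5, Activity 6.
Demand: 4 + 3 + 3 + 3 = 13.

13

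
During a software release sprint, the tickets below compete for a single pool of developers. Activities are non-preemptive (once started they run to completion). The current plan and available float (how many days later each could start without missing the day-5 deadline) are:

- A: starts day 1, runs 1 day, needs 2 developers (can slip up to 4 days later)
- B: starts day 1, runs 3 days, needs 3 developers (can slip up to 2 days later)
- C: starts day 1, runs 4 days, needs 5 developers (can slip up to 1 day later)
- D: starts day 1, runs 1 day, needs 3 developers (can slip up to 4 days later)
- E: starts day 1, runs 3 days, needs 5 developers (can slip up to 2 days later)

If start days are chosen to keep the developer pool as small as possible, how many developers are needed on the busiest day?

Early-start (A@1, B@1, C@1, D@1, E@1) gives peak 18: d1:18  d2:13  d3:13  d4:5  d5:0.
Shift E→2.
Schedule A@1, B@1, C@1, D@1, E@2: d1:13  d2:13  d3:13  d4:10  d5:0 — peak 13.

13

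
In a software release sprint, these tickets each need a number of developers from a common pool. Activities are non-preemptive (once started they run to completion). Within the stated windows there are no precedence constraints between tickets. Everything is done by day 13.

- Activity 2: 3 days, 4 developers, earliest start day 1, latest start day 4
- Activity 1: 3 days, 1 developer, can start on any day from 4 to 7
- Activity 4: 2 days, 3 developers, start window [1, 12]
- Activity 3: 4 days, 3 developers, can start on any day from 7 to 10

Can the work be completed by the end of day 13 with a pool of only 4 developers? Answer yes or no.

yes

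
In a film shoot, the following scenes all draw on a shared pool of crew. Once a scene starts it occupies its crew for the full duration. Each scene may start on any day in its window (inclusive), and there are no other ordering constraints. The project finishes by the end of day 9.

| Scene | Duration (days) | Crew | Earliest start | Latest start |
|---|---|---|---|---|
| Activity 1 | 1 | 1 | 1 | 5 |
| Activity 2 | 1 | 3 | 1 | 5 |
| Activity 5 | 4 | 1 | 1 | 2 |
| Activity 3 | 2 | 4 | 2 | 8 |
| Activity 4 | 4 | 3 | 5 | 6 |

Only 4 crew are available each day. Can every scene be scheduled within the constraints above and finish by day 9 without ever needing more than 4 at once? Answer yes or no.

no

The minimum achievable peak is 5; 4 < 5, so no feasible schedule stays within the cap.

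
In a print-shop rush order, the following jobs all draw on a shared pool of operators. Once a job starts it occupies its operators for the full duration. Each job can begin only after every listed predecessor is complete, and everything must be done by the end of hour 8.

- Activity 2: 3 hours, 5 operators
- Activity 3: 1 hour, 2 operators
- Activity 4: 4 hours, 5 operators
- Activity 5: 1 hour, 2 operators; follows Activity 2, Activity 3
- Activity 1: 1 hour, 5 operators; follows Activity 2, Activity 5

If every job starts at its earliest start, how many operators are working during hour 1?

At early start, hour 1 has: Activity 2, Activity 3, Activity 4.
Demand: 5 + 2 + 5 = 12.

12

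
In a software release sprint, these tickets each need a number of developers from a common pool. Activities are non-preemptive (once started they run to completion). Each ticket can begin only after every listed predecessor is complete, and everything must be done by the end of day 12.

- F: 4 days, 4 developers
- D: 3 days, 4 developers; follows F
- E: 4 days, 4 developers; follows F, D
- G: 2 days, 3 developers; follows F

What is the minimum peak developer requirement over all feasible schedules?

Schedule F@1, D@5, E@8, G@5: d1:4  d2:4  d3:4  d4:4  d5:7  d6:7  d7:4  d8:4  d9:4  d10:4  d11:4  d12:0 — peak 7.

7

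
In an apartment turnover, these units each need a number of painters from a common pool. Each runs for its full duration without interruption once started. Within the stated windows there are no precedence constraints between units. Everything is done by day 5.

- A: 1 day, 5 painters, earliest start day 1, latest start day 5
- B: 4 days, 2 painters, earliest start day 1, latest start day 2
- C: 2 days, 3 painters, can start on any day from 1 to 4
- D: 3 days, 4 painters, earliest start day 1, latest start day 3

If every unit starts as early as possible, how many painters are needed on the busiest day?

Early-start schedule: A@1, B@1, C@1, D@1.
Load per day: day 1: 14, day 2: 9, day 3: 6, day 4: 2, day 5: 0.
Peak is 14.

14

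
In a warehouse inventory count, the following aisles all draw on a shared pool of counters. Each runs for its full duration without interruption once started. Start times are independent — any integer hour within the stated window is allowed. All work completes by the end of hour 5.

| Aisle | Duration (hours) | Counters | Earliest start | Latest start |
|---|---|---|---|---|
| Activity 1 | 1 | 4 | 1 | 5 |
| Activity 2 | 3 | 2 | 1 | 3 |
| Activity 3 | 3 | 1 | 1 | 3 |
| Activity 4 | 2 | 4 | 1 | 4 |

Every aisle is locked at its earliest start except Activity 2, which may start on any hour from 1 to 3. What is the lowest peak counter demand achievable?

9

Activity 2@1: h1:11  h2:7  h3:3  h4:0  h5:0 → peak 11
Activity 2@2: h1:9  h2:7  h3:3  h4:2  h5:0 → peak 9
Activity 2@3: h1:9  h2:5  h3:3  h4:2  h5:2 → peak 9
Best is Activity 2@2, peak 9.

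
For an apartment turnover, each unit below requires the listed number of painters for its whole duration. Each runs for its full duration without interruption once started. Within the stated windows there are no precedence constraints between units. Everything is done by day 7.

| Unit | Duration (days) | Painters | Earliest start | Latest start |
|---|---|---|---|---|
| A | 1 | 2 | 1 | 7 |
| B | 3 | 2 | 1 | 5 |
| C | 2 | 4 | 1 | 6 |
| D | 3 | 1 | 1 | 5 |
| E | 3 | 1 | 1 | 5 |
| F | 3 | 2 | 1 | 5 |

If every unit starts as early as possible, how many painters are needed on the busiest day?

Early-start schedule: A@1, B@1, C@1, D@1, E@1, F@1.
Load per day: day 1: 12, day 2: 10, day 3: 6, day 4: 0, day 5: 0, day 6: 0, day 7: 0.
Peak is 12.

12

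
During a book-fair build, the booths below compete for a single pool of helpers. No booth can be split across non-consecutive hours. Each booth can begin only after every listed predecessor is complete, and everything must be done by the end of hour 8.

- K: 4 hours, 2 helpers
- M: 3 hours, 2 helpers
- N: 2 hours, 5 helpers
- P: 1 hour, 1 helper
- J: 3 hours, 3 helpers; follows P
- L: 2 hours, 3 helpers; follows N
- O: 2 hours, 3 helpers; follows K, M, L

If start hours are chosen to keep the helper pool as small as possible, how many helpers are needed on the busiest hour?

Early-start (K@1, M@1, N@1, P@1, J@2, L@3, O@5) gives peak 12: h1:10  h2:12  h3:10  h4:8  h5:3  h6:3  h7:0  h8:0.
Shift M→3, P→3, J→6, L→4, O→6.
Schedule K@1, M@3, N@1, P@3, J@6, L@4, O@6: h1:7  h2:7  h3:5  h4:7  h5:5  h6:6  h7:6  h8:3 — peak 7.

7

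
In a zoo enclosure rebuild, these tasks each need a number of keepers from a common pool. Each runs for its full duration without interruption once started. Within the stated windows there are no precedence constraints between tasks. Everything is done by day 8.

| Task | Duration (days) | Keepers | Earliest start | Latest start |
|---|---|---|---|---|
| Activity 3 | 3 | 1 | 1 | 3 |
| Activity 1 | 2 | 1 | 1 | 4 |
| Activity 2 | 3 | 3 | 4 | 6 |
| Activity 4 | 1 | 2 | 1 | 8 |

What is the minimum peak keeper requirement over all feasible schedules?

3

Early-start (Activity 3@1, Activity 1@1, Activity 2@4, Activity 4@1) gives peak 4: d1:4  d2:2  d3:1  d4:3  d5:3  d6:3  d7:0  d8:0.
Shift Activity 4→3.
Schedule Activity 3@1, Activity 1@1, Activity 2@4, Activity 4@3: d1:2  d2:2  d3:3  d4:3  d5:3  d6:3  d7:0  d8:0 — peak 3.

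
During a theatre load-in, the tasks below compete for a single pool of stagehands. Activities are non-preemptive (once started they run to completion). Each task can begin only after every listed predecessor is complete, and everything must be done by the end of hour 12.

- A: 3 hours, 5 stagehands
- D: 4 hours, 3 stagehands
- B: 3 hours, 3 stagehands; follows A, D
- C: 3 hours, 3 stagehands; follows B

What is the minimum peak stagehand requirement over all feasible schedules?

Schedule A@1, D@1, B@5, C@8: h1:8  h2:8  h3:8  h4:3  h5:3  h6:3  h7:3  h8:3  h9:3  h10:3  h11:0  h12:0 — peak 8.

8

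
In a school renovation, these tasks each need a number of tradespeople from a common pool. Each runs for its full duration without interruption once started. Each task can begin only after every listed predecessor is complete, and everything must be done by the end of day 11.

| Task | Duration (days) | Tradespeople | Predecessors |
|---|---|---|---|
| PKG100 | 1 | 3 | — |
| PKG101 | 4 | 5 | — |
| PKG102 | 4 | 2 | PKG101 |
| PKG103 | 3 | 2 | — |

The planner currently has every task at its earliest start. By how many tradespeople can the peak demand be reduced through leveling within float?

Early-start peak: d1:10  d2:7  d3:7  d4:5  d5:2  d6:2  d7:2  d8:2  d9:0  d10:0  d11:0 ⇒ 10.
Leveled (PKG100@1, PKG101@2, PKG102@6, PKG103@6): d1:3  d2:5  d3:5  d4:5  d5:5  d6:4  d7:4  d8:4  d9:2  d10:0  d11:0 ⇒ 5.
Reduction 10 − 5 = 5.

5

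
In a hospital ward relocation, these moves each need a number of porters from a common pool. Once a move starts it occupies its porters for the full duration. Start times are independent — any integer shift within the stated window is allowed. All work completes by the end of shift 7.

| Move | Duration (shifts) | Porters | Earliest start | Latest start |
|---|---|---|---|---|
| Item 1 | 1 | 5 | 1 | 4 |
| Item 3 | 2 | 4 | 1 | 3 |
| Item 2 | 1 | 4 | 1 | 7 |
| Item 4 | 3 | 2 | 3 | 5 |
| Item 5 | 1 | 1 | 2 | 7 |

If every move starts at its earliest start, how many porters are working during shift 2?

5

At early start, shift 2 has: Item 3, Item 5.
Demand: 4 + 1 = 5.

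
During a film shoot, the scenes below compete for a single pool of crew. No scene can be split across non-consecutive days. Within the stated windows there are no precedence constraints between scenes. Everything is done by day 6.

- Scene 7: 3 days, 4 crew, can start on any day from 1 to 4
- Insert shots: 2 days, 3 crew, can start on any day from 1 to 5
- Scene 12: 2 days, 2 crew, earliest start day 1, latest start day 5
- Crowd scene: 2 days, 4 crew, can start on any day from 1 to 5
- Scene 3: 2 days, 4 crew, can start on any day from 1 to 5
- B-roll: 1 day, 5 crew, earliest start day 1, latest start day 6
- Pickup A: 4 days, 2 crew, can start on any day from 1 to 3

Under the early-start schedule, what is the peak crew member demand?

Early-start schedule: Scene 7@1, Insert shots@1, Scene 12@1, Crowd scene@1, Scene 3@1, B-roll@1, Pickup A@1.
Load per day: day 1: 24, day 2: 19, day 3: 6, day 4: 2, day 5: 0, day 6: 0.
Peak is 24.

24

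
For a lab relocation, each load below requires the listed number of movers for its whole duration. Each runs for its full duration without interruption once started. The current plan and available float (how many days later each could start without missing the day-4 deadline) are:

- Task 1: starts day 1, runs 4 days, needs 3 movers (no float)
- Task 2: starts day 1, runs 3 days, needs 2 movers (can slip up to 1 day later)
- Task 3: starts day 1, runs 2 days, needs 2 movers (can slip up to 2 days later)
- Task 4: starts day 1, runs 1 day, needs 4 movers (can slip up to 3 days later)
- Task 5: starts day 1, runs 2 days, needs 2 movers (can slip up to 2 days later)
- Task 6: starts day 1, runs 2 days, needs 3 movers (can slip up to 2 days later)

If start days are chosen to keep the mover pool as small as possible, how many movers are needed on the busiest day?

Early-start (Task 1@1, Task 2@1, Task 3@1, Task 4@1, Task 5@1, Task 6@1) gives peak 16: d1:16  d2:12  d3:5  d4:3.
Shift Task 4→4, Task 6→3.
Schedule Task 1@1, Task 2@1, Task 3@1, Task 4@4, Task 5@1, Task 6@3: d1:9  d2:9  d3:8  d4:10 — peak 10.

10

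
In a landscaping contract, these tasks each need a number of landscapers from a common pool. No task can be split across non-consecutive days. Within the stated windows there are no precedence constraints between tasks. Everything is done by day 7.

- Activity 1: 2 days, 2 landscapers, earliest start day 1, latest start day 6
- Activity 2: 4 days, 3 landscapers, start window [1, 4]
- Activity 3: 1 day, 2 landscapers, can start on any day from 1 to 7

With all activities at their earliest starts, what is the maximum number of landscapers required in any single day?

7

Early-start schedule: Activity 1@1, Activity 2@1, Activity 3@1.
Load per day: day 1: 7, day 2: 5, day 3: 3, day 4: 3, day 5: 0, day 6: 0, day 7: 0.
Peak is 7.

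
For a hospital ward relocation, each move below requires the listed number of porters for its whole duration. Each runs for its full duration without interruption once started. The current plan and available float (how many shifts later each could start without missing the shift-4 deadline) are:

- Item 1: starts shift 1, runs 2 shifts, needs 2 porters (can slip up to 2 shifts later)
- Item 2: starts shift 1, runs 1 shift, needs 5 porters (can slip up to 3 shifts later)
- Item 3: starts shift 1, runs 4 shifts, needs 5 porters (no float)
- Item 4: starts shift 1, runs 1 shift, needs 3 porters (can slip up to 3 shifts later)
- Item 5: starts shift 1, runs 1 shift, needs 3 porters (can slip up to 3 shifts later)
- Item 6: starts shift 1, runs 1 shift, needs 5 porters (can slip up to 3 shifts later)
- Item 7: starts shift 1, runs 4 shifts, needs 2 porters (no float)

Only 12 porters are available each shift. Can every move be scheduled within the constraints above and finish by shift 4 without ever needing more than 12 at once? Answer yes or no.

yes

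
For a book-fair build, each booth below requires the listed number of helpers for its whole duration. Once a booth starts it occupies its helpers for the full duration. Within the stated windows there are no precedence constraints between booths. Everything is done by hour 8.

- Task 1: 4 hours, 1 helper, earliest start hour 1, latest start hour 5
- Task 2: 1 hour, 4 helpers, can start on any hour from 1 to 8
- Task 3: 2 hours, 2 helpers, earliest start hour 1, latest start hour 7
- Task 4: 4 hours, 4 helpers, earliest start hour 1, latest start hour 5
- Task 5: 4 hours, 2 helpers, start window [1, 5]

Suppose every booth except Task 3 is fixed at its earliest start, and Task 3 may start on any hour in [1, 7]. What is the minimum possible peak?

Task 3@1: h1:13  h2:9  h3:7  h4:7  h5:0  h6:0  h7:0  h8:0 → peak 13
Task 3@2: h1:11  h2:9  h3:9  h4:7  h5:0  h6:0  h7:0  h8:0 → peak 11
Task 3@3: h1:11  h2:7  h3:9  h4:9  h5:0  h6:0  h7:0  h8:0 → peak 11
Task 3@4: h1:11  h2:7  h3:7  h4:9  h5:2  h6:0  h7:0  h8:0 → peak 11
Task 3@5: h1:11  h2:7  h3:7  h4:7  h5:2  h6:2  h7:0  h8:0 → peak 11
Task 3@6: h1:11  h2:7  h3:7  h4:7  h5:0  h6:2  h7:2  h8:0 → peak 11
Task 3@7: h1:11  h2:7  h3:7  h4:7  h5:0  h6:0  h7:2  h8:2 → peak 11
Best is Task 3@2, peak 11.

11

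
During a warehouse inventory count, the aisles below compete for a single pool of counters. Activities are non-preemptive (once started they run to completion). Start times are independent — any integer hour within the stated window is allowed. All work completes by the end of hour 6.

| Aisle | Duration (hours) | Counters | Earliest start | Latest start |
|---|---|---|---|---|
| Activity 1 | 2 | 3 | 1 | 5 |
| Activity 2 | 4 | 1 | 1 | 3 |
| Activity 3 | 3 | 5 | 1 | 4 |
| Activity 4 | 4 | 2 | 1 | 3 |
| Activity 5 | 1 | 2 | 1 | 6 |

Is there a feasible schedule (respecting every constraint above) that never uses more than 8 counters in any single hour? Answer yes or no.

yes

Schedule Activity 1@1, Activity 2@1, Activity 3@3, Activity 4@1, Activity 5@1: h1:8  h2:6  h3:8  h4:8  h5:5  h6:0 — peak 8 ≤ 8.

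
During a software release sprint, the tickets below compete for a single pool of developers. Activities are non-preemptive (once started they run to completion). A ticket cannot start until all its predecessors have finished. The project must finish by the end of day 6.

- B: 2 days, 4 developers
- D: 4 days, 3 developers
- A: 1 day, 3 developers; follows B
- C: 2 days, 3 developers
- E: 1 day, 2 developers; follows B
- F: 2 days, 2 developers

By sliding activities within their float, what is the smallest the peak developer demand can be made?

Early-start (B@1, D@1, A@3, C@1, E@3, F@1) gives peak 12: d1:12  d2:12  d3:8  d4:3  d5:0  d6:0.
Shift D→3, C→4, E→6.
Schedule B@1, D@3, A@3, C@4, E@6, F@1: d1:6  d2:6  d3:6  d4:6  d5:6  d6:5 — peak 6.
Total developer-days = 35 over 6 days ⇒ peak ≥ ⌈35/6⌉ = 6, so 6 is optimal.

6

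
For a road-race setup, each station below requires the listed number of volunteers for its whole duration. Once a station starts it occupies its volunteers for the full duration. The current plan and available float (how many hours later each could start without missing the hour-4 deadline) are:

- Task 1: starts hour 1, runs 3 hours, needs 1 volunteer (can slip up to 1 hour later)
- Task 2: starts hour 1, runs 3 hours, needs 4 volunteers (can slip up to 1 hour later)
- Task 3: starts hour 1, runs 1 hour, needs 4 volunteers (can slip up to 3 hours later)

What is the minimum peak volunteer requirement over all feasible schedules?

5

Early-start (Task 1@1, Task 2@1, Task 3@1) gives peak 9: h1:9  h2:5  h3:5  h4:0.
Shift Task 3→4.
Schedule Task 1@1, Task 2@1, Task 3@4: h1:5  h2:5  h3:5  h4:4 — peak 5.
Total volunteer-hours = 19 over 4 hours ⇒ peak ≥ ⌈19/4⌉ = 5, so 5 is optimal.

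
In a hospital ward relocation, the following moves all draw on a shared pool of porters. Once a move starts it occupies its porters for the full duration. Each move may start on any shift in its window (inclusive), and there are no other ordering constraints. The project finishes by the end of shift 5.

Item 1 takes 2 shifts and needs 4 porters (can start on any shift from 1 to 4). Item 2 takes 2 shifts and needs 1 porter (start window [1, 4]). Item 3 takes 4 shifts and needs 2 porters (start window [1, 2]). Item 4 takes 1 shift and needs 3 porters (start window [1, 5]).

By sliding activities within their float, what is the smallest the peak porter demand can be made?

Early-start (Item 1@1, Item 2@1, Item 3@1, Item 4@1) gives peak 10: s1:10  s2:7  s3:2  s4:2  s5:0.
Shift Item 2→3, Item 4→3.
Schedule Item 1@1, Item 2@3, Item 3@1, Item 4@3: s1:6  s2:6  s3:6  s4:3  s5:0 — peak 6.

6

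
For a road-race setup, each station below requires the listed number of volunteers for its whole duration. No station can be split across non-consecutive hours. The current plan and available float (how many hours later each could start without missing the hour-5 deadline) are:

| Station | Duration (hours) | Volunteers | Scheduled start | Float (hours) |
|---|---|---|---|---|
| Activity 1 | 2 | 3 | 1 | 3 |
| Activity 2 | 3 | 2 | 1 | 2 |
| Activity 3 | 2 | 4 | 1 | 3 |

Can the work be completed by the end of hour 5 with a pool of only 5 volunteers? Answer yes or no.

yes

Schedule Activity 1@1, Activity 2@1, Activity 3@4: h1:5  h2:5  h3:2  h4:4  h5:4 — peak 5 ≤ 5.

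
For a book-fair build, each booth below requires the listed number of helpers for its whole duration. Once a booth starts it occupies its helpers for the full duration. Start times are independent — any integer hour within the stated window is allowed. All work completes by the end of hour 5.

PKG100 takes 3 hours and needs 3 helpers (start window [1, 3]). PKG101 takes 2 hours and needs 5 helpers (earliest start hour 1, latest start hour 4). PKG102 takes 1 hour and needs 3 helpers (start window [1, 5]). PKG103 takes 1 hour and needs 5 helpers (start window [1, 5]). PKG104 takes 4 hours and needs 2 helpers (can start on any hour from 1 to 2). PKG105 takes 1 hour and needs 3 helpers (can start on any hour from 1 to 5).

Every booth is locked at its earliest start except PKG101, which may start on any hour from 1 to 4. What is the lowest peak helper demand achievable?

PKG101@1: h1:21  h2:10  h3:5  h4:2  h5:0 → peak 21
PKG101@2: h1:16  h2:10  h3:10  h4:2  h5:0 → peak 16
PKG101@3: h1:16  h2:5  h3:10  h4:7  h5:0 → peak 16
PKG101@4: h1:16  h2:5  h3:5  h4:7  h5:5 → peak 16
Best is PKG101@2, peak 16.

16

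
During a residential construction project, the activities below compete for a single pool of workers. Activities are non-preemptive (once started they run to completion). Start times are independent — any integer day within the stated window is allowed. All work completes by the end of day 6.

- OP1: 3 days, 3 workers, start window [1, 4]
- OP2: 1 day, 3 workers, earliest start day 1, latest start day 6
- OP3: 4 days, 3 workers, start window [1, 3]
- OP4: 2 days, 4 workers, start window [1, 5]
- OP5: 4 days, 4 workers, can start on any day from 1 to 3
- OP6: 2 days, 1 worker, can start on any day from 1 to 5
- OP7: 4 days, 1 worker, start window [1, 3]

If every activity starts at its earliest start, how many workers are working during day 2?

At early start, day 2 has: OP1, OP3, OP4, OP5, OP6, OP7.
Demand: 3 + 3 + 4 + 4 + 1 + 1 = 16.

16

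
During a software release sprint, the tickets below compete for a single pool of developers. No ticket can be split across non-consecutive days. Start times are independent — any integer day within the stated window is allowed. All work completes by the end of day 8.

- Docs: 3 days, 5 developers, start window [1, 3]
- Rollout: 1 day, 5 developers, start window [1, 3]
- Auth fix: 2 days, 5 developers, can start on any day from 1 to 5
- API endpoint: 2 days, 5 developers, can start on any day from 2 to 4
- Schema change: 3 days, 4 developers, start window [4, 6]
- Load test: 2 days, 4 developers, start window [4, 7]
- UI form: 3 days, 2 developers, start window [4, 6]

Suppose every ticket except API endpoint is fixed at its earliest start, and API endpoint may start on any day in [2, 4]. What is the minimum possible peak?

API endpoint@2: d1:15  d2:15  d3:10  d4:10  d5:10  d6:6  d7:0  d8:0 → peak 15
API endpoint@3: d1:15  d2:10  d3:10  d4:15  d5:10  d6:6  d7:0  d8:0 → peak 15
API endpoint@4: d1:15  d2:10  d3:5  d4:15  d5:15  d6:6  d7:0  d8:0 → peak 15
Best is API endpoint@2, peak 15.

15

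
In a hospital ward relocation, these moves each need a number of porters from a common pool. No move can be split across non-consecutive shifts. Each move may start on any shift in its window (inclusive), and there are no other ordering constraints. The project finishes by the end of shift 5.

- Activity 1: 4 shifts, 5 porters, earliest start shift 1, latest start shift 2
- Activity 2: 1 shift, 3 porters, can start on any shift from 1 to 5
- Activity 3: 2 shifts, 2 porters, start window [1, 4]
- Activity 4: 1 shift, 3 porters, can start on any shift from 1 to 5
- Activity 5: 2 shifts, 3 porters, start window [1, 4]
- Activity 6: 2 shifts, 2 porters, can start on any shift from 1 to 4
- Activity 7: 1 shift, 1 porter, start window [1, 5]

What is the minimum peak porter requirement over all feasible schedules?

Early-start (Activity 1@1, Activity 2@1, Activity 3@1, Activity 4@1, Activity 5@1, Activity 6@1, Activity 7@1) gives peak 19: s1:19  s2:12  s3:5  s4:5  s5:0.
Shift Activity 3→2, Activity 4→5, Activity 5→4, Activity 6→2.
Schedule Activity 1@1, Activity 2@1, Activity 3@2, Activity 4@5, Activity 5@4, Activity 6@2, Activity 7@1: s1:9  s2:9  s3:9  s4:8  s5:6 — peak 9.
Total porter-shifts = 41 over 5 shifts ⇒ peak ≥ ⌈41/5⌉ = 9, so 9 is optimal.

9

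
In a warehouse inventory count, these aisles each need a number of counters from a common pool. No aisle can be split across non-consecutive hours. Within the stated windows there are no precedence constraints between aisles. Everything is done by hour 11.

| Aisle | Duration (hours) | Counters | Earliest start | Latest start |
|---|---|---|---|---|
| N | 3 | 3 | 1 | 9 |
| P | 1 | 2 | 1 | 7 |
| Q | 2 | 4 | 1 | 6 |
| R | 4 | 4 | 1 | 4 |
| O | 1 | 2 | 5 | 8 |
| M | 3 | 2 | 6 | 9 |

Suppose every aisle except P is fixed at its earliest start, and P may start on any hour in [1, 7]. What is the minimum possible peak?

11

P@1: h1:13  h2:11  h3:7  h4:4  h5:2  h6:2  h7:2  h8:2  h9:0  h10:0  h11:0 → peak 13
P@2: h1:11  h2:13  h3:7  h4:4  h5:2  h6:2  h7:2  h8:2  h9:0  h10:0  h11:0 → peak 13
P@3: h1:11  h2:11  h3:9  h4:4  h5:2  h6:2  h7:2  h8:2  h9:0  h10:0  h11:0 → peak 11
P@4: h1:11  h2:11  h3:7  h4:6  h5:2  h6:2  h7:2  h8:2  h9:0  h10:0  h11:0 → peak 11
P@5: h1:11  h2:11  h3:7  h4:4  h5:4  h6:2  h7:2  h8:2  h9:0  h10:0  h11:0 → peak 11
P@6: h1:11  h2:11  h3:7  h4:4  h5:2  h6:4  h7:2  h8:2  h9:0  h10:0  h11:0 → peak 11
P@7: h1:11  h2:11  h3:7  h4:4  h5:2  h6:2  h7:4  h8:2  h9:0  h10:0  h11:0 → peak 11
Best is P@3, peak 11.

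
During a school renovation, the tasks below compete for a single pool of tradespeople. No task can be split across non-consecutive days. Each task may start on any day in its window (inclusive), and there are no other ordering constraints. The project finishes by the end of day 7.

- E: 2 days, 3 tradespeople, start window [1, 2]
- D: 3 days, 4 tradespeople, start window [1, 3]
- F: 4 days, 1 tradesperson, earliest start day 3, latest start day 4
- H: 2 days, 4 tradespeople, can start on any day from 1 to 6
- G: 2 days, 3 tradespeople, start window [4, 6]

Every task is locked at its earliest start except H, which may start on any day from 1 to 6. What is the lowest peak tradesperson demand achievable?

7

H@1: d1:11  d2:11  d3:5  d4:4  d5:4  d6:1  d7:0 → peak 11
H@2: d1:7  d2:11  d3:9  d4:4  d5:4  d6:1  d7:0 → peak 11
H@3: d1:7  d2:7  d3:9  d4:8  d5:4  d6:1  d7:0 → peak 9
H@4: d1:7  d2:7  d3:5  d4:8  d5:8  d6:1  d7:0 → peak 8
H@5: d1:7  d2:7  d3:5  d4:4  d5:8  d6:5  d7:0 → peak 8
H@6: d1:7  d2:7  d3:5  d4:4  d5:4  d6:5  d7:4 → peak 7
Best is H@6, peak 7.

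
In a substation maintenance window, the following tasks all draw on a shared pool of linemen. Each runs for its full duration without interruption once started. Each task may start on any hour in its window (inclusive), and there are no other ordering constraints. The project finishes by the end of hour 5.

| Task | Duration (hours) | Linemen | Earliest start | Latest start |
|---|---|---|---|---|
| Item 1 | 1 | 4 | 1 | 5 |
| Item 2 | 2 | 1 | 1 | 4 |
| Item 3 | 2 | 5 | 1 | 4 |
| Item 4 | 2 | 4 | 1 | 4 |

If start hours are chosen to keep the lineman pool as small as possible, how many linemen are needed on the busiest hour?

5

Early-start (Item 1@1, Item 2@1, Item 3@1, Item 4@1) gives peak 14: h1:14  h2:10  h3:0  h4:0  h5:0.
Shift Item 3→4, Item 4→2.
Schedule Item 1@1, Item 2@1, Item 3@4, Item 4@2: h1:5  h2:5  h3:4  h4:5  h5:5 — peak 5.
Total lineman-hours = 24 over 5 hours ⇒ peak ≥ ⌈24/5⌉ = 5, so 5 is optimal.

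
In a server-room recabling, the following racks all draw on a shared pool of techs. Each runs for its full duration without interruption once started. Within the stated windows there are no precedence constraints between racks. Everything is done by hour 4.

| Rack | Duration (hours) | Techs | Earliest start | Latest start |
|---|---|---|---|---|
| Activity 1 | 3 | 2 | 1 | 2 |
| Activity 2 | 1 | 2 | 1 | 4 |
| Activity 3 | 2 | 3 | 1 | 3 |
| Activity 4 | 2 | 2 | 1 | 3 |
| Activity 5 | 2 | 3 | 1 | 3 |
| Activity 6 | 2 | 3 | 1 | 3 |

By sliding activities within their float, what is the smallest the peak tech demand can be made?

8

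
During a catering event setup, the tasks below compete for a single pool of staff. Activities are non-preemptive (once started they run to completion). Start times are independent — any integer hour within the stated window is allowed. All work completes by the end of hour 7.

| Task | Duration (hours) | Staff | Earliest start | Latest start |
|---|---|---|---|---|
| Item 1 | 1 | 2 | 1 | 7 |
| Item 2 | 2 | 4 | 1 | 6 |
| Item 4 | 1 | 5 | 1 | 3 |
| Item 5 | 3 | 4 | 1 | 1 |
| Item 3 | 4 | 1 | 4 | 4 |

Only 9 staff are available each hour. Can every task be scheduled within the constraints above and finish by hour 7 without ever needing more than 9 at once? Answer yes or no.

yes

Schedule Item 1@1, Item 2@3, Item 4@2, Item 5@1, Item 3@4: h1:6  h2:9  h3:8  h4:5  h5:1  h6:1  h7:1 — peak 9 ≤ 9.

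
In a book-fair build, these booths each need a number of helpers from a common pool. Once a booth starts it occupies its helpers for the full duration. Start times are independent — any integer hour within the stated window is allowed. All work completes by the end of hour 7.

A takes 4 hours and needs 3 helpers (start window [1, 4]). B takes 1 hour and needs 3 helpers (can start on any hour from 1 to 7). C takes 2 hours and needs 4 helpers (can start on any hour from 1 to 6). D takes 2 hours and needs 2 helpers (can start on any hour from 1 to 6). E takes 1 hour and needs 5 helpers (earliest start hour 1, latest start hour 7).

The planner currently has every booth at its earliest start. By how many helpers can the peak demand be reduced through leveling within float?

11

Early-start peak: h1:17  h2:9  h3:3  h4:3  h5:0  h6:0  h7:0 ⇒ 17.
Leveled (A@1, B@1, C@5, D@2, E@7): h1:6  h2:5  h3:5  h4:3  h5:4  h6:4  h7:5 ⇒ 6.
Reduction 17 − 6 = 11.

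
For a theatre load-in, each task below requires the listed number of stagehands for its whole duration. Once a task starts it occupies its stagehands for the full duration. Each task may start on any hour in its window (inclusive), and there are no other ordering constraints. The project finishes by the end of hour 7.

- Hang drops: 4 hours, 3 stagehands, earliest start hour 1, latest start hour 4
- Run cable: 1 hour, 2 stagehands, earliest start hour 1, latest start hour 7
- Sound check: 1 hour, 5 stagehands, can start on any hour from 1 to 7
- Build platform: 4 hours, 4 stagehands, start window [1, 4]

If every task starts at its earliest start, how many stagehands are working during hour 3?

7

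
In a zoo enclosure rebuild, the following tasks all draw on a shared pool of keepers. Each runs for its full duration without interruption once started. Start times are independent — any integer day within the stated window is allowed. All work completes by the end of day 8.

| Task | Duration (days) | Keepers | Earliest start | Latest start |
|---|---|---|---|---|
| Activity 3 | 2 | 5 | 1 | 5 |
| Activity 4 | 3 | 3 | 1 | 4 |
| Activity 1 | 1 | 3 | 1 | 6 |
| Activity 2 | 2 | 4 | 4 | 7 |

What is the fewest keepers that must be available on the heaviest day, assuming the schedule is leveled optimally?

5

Early-start (Activity 3@1, Activity 4@1, Activity 1@1, Activity 2@4) gives peak 11: d1:11  d2:8  d3:3  d4:4  d5:4  d6:0  d7:0  d8:0.
Shift Activity 4→3, Activity 1→6, Activity 2→7.
Schedule Activity 3@1, Activity 4@3, Activity 1@6, Activity 2@7: d1:5  d2:5  d3:3  d4:3  d5:3  d6:3  d7:4  d8:4 — peak 5.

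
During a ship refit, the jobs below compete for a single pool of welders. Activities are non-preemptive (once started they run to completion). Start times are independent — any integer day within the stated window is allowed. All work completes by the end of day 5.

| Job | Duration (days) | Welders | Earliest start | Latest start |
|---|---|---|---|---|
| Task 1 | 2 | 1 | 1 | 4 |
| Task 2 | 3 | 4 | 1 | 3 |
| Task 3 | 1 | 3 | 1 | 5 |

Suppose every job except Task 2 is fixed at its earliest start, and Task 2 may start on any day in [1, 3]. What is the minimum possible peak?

Task 2@1: d1:8  d2:5  d3:4  d4:0  d5:0 → peak 8
Task 2@2: d1:4  d2:5  d3:4  d4:4  d5:0 → peak 5
Task 2@3: d1:4  d2:1  d3:4  d4:4  d5:4 → peak 4
Best is Task 2@3, peak 4.

4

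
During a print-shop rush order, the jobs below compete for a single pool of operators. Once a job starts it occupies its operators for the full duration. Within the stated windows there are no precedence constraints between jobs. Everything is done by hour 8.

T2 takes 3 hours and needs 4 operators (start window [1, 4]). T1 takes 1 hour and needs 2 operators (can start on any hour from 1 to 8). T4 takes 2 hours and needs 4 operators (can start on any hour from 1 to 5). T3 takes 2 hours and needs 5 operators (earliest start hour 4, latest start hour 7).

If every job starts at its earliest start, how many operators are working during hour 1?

10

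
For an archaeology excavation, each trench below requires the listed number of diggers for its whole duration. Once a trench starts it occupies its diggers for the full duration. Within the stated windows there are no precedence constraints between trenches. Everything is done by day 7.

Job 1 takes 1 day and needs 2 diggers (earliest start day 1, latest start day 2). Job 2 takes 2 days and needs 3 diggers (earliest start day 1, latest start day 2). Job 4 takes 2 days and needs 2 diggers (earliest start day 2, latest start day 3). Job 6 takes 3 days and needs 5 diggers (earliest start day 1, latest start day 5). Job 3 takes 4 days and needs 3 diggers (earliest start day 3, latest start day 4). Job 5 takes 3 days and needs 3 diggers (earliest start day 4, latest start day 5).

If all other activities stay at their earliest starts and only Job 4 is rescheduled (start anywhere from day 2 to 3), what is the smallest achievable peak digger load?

10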